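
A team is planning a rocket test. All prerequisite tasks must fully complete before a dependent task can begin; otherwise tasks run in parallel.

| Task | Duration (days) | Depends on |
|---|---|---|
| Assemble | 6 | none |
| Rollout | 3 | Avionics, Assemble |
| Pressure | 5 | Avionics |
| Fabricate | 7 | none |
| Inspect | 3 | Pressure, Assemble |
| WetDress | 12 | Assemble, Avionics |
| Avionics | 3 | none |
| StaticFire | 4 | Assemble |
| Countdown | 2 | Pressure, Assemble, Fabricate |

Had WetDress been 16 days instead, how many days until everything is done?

Actual critical path: Assemble→WetDress = 6+12 = 18 ⇒ 18 days.
Since WetDress is critical, the +4 change carries straight to that chain (now 22 days).
That remains the longest chain; total 22 days.

22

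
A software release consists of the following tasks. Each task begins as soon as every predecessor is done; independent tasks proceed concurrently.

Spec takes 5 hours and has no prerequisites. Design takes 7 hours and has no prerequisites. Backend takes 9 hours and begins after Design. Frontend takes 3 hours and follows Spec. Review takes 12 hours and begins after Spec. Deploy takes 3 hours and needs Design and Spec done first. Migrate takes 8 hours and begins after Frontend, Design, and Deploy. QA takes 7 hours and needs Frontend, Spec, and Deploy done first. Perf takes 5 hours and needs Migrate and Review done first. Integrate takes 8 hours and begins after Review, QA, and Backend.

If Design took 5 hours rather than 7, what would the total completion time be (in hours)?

25

Critical path before the change: Design→Deploy→QA→Integrate = 7+3+7+8 = 25 giving 25 hours.
Design is on the critical path; changing it to 5 makes that path 23 hours.
New critical path: Spec→Review→Integrate = 5+12+8 = 25 ⇒ 25 hours.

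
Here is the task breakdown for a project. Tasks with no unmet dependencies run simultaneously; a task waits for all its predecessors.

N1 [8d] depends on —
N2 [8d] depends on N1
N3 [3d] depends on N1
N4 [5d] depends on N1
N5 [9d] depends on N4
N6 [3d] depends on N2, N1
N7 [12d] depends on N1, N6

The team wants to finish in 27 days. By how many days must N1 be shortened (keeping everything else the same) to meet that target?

Current finish: 31 days; target: 27.
N1 is on every critical path, so each day cut from N1 cuts the finish by one (this holds down to a finish of 24).
Need 31 − 27 = 4 days off N1 → N1 becomes 4 days, finish becomes 27.

4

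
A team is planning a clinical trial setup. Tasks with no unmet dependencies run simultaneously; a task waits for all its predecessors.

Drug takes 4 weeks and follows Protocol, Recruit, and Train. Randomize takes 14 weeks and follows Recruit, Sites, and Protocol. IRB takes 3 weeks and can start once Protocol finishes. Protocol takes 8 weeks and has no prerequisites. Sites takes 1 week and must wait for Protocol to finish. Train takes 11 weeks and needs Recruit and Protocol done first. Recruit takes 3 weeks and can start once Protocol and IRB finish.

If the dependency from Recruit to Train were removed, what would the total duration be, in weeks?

Before: longest chain Protocol→IRB→Recruit→Train→Drug = 8+3+3+11+4 = 29, finish 29.
Without Recruit→Train, Train's earliest start moves from 14 to 8.
The longest chain is now Protocol→IRB→Recruit→Randomize = 8+3+3+14 = 28, so the plan takes 28 weeks.

28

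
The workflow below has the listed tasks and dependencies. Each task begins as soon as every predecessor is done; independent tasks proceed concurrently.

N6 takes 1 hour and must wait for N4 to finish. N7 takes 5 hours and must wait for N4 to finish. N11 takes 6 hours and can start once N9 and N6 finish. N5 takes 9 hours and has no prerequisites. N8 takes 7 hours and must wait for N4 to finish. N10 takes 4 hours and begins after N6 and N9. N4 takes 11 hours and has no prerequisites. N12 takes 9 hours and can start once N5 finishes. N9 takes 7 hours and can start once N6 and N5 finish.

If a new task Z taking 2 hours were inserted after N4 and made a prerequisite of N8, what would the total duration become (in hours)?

25

Originally the workflow takes 25 hours.
With Z inserted, N8 now waits for max(N4, Z).
New critical path: N4→N6→N9→N11 = 11+1+7+6 = 25 ⇒ 25 hours.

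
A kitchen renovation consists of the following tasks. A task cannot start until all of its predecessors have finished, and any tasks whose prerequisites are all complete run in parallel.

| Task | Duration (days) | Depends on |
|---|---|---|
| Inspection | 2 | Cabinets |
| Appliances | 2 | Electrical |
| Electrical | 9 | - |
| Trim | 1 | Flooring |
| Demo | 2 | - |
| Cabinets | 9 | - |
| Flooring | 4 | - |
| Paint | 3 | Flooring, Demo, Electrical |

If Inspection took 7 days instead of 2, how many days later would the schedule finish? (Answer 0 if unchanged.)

Critical path before the change: Electrical→Paint = 9+3 = 12 giving 12 days.
The longest path through Inspection is only 11 days, so Inspection has float 1.
New critical path: Cabinets→Inspection = 9+7 = 16 ⇒ 16 days.
Change in finish: 16 − 12 = +4 days.

4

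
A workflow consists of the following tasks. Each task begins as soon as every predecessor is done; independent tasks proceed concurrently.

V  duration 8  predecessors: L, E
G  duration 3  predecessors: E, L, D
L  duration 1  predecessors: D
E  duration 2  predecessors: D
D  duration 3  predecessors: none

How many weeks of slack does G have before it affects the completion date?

5

D→E→V = 3+2+8 = 13 sets the makespan at 13 weeks.
The longest chain containing G totals 8 weeks.
Float = 13 − 8 = 5.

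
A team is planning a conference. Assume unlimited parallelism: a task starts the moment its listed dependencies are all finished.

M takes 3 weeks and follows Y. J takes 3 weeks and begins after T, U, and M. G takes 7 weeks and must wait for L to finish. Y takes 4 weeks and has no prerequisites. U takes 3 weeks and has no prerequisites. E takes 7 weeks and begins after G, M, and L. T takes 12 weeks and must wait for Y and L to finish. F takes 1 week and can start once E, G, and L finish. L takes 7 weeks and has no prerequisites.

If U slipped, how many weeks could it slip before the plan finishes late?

The longest chain is L→T→J = 7+12+3 = 22; overall finish 22 weeks.
Longest path through U: 6 weeks (earliest finish 3, latest finish 19).
So U can slip 19 − 3 = 16 weeks.

16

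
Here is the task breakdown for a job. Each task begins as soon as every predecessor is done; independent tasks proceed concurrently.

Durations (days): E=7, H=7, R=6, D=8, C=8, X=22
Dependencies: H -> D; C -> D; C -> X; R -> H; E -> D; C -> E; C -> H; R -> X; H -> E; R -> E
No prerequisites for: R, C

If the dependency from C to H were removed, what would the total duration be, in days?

30

Before: longest chain C→H→E→D = 8+7+7+8 = 30, finish 30.
Without C→H, H's earliest start moves from 8 to 6.
After: C→X = 8+22 = 30 → 30 days.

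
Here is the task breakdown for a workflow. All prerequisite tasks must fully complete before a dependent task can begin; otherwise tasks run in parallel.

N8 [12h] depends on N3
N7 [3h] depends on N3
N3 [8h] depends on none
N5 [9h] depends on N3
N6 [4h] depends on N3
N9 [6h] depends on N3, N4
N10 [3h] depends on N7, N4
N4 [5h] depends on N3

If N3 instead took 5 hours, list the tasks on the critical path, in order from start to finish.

N3, N8

Critical path before the change: N3→N8 = 8+12 = 20 giving 20 hours.
N3 lies on that path, so at 5 hours the path becomes 17 hours.
No other chain overtakes it, so the finish is 17 hours.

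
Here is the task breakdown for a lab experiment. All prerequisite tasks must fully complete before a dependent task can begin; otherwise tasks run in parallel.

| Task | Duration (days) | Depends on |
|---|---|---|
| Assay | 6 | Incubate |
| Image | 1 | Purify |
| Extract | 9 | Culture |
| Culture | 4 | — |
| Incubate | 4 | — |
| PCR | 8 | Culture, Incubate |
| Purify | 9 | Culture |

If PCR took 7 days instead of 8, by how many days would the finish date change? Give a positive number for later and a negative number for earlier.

0

Actual critical path: Culture→Purify→Image = 4+9+1 = 14 ⇒ 14 days.
PCR has 2 days of float (longest path through it is 12).
The critical path is still Culture→Purify→Image; finish is now 14 days.
Change in finish: 14 − 14 = +0 days.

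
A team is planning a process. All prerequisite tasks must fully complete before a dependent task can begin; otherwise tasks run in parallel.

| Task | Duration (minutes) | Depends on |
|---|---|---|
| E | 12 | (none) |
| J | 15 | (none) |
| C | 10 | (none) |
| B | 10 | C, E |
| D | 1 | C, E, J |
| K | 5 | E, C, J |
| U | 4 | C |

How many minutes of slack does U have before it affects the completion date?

8

E→B = 12+10 = 22 sets the makespan at 22 minutes.
U finishes as early as 14 and must finish by 22.
So U can slip 22 − 14 = 8 minutes.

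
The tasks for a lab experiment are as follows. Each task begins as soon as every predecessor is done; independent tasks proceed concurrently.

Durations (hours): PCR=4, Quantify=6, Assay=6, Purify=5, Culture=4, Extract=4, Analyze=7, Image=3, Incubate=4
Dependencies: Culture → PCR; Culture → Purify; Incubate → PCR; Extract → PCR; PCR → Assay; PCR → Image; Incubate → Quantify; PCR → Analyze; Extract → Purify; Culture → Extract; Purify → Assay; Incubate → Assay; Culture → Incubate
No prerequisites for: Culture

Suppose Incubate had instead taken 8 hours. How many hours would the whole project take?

23

Critical path before the change: Culture→Incubate→PCR→Analyze = 4+4+4+7 = 19 giving 19 hours.
Incubate lies on that path, so at 8 hours the path becomes 23 hours.
The critical path is still Culture→Incubate→PCR→Analyze; finish is now 23 hours.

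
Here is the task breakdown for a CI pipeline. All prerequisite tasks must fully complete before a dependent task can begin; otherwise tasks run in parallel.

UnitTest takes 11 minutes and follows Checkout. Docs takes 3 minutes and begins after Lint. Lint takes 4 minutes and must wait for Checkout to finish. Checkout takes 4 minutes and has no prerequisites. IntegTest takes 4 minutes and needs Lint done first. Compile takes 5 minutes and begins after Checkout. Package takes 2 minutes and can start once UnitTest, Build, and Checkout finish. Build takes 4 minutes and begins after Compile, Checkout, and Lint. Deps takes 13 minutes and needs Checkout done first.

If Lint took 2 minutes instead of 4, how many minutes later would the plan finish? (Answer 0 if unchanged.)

0

Actual critical path: Checkout→Deps = 4+13 = 17 ⇒ 17 minutes.
Lint is off the critical path — its longest chain is 14 minutes, giving 3 of slack.
The critical path is still Checkout→Deps; finish is now 17 minutes.
Change in finish: 17 − 17 = +0 minutes.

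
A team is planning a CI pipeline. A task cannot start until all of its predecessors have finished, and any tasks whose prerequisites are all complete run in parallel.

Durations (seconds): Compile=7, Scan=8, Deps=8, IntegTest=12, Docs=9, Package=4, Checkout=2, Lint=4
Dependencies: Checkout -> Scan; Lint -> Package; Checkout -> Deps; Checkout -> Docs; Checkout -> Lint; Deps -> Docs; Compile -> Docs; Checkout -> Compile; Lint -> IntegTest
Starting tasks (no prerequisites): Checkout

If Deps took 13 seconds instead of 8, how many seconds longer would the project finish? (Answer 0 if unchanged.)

5

Actual critical path: Checkout→Deps→Docs = 2+8+9 = 19 ⇒ 19 seconds.
Since Deps is critical, the +5 change carries straight to that chain (now 24 seconds).
No other chain overtakes it, so the finish is 24 seconds.
Change in finish: 24 − 19 = +5 seconds.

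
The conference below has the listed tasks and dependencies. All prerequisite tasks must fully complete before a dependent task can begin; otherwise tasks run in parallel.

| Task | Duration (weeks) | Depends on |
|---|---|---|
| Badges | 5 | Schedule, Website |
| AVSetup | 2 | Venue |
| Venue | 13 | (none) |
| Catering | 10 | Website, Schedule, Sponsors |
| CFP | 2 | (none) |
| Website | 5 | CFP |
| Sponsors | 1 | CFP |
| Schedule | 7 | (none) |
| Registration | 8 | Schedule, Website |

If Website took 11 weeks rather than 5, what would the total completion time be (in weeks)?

23

Actual critical path: CFP→Website→Catering = 2+5+10 = 17 ⇒ 17 weeks.
Website lies on that path, so at 11 weeks the path becomes 23 weeks.
The critical path is still CFP→Website→Catering; finish is now 23 weeks.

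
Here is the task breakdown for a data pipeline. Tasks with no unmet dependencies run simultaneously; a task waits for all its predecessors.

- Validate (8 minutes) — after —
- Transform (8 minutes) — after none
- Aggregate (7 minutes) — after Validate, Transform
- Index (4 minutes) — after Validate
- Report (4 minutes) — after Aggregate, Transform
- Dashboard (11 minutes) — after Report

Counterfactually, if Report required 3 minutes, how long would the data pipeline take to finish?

29

The binding path is Validate→Aggregate→Report→Dashboard = 8+7+4+11 = 30; finish at 30 minutes.
Report is on the critical path; changing it to 3 makes that path 29 minutes.
No other chain overtakes it, so the finish is 29 minutes.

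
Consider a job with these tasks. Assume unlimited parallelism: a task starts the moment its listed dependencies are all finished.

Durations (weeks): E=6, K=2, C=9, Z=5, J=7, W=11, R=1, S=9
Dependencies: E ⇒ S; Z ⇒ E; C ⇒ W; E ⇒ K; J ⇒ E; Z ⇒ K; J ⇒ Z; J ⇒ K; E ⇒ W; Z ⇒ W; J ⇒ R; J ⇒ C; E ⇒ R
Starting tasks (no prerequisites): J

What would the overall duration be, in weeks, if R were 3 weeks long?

29

As given, the longest chain is J→Z→E→W = 7+5+6+11 = 29, so the finish is 29 weeks.
The longest path through R is only 19 weeks, so R has float 10.
That remains the longest chain; total 29 weeks.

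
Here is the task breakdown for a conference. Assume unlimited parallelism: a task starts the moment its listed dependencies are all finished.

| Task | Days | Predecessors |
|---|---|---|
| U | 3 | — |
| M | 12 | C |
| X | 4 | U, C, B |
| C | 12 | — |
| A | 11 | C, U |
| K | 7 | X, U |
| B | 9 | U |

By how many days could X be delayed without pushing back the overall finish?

The longest chain is C→M = 12+12 = 24; overall finish 24 days.
The longest chain containing X totals 23 days.
Float = 24 − 23 = 1.

1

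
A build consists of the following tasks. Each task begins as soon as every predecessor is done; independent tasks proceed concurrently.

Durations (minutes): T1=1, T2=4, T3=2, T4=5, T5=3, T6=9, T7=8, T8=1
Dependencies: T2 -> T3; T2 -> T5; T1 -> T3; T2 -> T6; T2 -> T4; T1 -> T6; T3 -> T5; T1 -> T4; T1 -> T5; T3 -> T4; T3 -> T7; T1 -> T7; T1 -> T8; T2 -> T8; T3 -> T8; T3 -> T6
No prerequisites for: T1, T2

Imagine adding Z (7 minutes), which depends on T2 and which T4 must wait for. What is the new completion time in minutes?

16

Originally the plan takes 15 minutes.
With Z inserted, T4 now waits for max(T1, T3, T2, Z).
New critical path: T2→Z→T4 = 4+7+5 = 16 ⇒ 16 minutes.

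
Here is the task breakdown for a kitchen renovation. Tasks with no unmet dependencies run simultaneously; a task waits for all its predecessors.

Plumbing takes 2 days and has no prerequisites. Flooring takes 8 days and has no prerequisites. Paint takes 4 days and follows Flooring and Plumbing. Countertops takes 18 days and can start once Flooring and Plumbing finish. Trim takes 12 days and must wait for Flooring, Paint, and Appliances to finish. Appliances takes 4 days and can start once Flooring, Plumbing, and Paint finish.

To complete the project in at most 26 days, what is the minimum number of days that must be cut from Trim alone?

2

Current finish: 28 days; target: 26.
Trim is on every critical path, so each day cut from Trim cuts the finish by one (this holds down to a finish of 26).
Need 28 − 26 = 2 days off Trim → Trim becomes 10 days, finish becomes 26.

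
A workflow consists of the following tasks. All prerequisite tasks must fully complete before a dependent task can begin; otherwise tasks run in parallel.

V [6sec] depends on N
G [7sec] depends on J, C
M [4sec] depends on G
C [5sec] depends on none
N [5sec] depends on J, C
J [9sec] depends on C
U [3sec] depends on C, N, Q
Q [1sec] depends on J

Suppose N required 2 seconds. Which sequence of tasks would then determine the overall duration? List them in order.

Actual critical path: C→J→N→V = 5+9+5+6 = 25 ⇒ 25 seconds.
Since N is critical, the -3 change carries straight to that chain (now 22 seconds).
New critical path: C→J→G→M = 5+9+7+4 = 25 ⇒ 25 seconds.

C, J, G, M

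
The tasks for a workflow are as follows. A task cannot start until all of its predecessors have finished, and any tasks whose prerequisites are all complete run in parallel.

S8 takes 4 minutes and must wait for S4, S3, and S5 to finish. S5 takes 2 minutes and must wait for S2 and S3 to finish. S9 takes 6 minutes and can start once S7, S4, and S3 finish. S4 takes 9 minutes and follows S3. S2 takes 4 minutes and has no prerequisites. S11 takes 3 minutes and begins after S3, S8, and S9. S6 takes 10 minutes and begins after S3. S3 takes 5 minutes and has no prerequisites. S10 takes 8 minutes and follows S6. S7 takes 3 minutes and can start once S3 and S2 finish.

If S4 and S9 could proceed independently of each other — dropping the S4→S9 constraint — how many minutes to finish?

Original critical path: S3→S4→S9→S11 = 5+9+6+3 = 23 ⇒ 23 minutes.
Without S4→S9, S9's earliest start moves from 14 to 8.
After: S3→S6→S10 = 5+10+8 = 23 → 23 minutes.

23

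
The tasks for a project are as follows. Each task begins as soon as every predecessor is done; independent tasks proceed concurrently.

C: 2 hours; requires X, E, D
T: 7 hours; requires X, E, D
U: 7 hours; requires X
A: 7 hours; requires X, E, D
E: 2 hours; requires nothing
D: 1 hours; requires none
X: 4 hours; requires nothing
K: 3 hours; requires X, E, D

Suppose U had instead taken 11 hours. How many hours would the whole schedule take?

Actual critical path: X→U = 4+7 = 11 ⇒ 11 hours.
U lies on that path, so at 11 hours the path becomes 15 hours.
No other chain overtakes it, so the finish is 15 hours.

15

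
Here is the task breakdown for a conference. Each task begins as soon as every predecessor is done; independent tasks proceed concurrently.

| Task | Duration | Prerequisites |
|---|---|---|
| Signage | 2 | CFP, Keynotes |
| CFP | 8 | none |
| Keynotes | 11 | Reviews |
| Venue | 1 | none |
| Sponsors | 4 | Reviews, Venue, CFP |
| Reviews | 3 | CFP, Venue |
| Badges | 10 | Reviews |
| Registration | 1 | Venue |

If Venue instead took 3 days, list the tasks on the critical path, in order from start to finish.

Actual critical path: CFP→Reviews→Keynotes→Signage = 8+3+11+2 = 24 ⇒ 24 days.
Venue is off the critical path — its longest chain is 17 days, giving 7 of slack.
No other chain overtakes it, so the finish is 24 days.

CFP, Reviews, Keynotes, Signage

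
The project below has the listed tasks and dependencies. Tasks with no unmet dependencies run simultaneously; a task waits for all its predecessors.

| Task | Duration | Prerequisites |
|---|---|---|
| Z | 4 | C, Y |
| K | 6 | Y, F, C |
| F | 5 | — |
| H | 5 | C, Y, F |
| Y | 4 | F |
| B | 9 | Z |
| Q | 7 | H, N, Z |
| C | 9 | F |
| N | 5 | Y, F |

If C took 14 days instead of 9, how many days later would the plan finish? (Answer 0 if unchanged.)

Critical path before the change: F→C→Z→B = 5+9+4+9 = 27 giving 27 days.
C lies on that path, so at 14 days the path becomes 32 days.
The critical path is still F→C→Z→B; finish is now 32 days.
Change in finish: 32 − 27 = +5 days.

5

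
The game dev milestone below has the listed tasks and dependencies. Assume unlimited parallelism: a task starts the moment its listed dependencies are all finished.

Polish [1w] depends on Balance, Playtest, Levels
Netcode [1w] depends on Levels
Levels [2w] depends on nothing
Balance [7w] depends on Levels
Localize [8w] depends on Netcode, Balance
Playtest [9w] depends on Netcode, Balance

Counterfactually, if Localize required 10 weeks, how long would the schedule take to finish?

19

Actual critical path: Levels→Balance→Playtest→Polish = 2+7+9+1 = 19 ⇒ 19 weeks.
The longest path through Localize is only 17 weeks, so Localize has float 2.
That remains the longest chain; total 19 weeks.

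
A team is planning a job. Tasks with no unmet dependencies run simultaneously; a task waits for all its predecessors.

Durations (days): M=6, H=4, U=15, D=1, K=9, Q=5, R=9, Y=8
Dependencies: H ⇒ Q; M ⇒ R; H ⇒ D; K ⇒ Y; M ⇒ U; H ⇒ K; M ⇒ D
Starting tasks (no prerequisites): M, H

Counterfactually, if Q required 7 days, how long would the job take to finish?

21

Critical path before the change: M→U = 6+15 = 21 giving 21 days.
The longest path through Q is only 9 days, so Q has float 12.
No other chain overtakes it, so the finish is 21 days.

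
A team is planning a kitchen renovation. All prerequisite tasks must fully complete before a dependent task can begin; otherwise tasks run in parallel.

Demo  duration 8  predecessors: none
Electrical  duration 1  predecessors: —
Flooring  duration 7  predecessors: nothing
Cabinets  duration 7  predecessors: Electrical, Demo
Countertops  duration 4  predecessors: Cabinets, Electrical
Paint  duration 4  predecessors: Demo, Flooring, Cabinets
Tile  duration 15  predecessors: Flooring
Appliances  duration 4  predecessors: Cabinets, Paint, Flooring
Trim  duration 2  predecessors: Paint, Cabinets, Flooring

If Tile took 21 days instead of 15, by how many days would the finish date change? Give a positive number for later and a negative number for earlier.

The binding path is Demo→Cabinets→Paint→Appliances = 8+7+4+4 = 23; finish at 23 days.
Tile has 1 day of float (longest path through it is 22).
The binding chain switches to Flooring→Tile = 7+21 = 28; finish 28 days.
Change in finish: 28 − 23 = +5 days.

5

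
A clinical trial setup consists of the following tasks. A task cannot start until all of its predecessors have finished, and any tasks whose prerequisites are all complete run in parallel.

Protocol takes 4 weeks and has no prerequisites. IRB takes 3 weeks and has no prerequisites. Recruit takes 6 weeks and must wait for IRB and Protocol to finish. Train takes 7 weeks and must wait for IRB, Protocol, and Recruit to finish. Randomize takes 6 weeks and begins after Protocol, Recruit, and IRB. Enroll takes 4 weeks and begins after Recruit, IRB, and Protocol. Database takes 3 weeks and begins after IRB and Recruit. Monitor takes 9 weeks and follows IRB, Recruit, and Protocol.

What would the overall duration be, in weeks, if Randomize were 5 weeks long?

19

Baseline: Protocol→Recruit→Monitor = 4+6+9 = 19 → 19 weeks.
Randomize is off the critical path — its longest chain is 16 weeks, giving 3 of slack.
That remains the longest chain; total 19 weeks.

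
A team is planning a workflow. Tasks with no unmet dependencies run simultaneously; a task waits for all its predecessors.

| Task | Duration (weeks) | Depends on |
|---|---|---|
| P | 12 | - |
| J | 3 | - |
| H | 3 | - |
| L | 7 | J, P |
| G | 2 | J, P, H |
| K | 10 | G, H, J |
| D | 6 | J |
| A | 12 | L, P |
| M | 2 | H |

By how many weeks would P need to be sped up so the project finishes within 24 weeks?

Current finish: 31 weeks; target: 24.
P is on every critical path, so each week cut from P cuts the finish by one (this holds down to a finish of 22).
Need 31 − 24 = 7 weeks off P → P becomes 5 weeks, finish becomes 24.

7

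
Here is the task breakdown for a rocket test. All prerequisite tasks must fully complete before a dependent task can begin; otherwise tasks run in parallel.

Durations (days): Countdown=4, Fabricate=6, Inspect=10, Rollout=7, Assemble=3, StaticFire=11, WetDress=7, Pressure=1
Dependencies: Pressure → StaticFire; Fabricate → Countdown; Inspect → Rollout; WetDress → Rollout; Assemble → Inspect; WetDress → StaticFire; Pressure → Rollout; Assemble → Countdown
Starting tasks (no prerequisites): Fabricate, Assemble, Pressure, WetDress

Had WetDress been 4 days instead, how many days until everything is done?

The binding path is Assemble→Inspect→Rollout = 3+10+7 = 20; finish at 20 days.
WetDress is off the critical path — its longest chain is 18 days, giving 2 of slack.
No other chain overtakes it, so the finish is 20 days.

20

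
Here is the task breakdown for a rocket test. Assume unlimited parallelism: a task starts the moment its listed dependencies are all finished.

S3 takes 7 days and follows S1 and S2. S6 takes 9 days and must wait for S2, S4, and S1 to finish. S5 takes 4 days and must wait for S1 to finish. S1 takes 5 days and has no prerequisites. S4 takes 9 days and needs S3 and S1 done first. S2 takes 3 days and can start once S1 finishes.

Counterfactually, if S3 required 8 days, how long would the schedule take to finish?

Baseline: S1→S2→S3→S4→S6 = 5+3+7+9+9 = 33 → 33 days.
S3 lies on that path, so at 8 days the path becomes 34 days.
That remains the longest chain; total 34 days.

34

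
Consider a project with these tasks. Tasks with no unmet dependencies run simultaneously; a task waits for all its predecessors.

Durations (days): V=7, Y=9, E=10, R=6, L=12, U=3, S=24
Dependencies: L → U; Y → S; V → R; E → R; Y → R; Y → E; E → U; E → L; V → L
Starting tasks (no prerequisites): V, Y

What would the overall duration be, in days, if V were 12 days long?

Baseline: Y→E→L→U = 9+10+12+3 = 34 → 34 days.
V is off the critical path — its longest chain is 22 days, giving 12 of slack.
No other chain overtakes it, so the finish is 34 days.

34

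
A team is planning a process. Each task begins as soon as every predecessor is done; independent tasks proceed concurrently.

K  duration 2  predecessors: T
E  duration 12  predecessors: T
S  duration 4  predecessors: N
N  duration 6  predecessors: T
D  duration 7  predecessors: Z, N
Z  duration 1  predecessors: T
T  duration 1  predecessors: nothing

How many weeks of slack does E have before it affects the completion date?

The longest chain is T→N→D = 1+6+7 = 14; overall finish 14 weeks.
The longest chain containing E totals 13 weeks.
Float = 14 − 13 = 1.

1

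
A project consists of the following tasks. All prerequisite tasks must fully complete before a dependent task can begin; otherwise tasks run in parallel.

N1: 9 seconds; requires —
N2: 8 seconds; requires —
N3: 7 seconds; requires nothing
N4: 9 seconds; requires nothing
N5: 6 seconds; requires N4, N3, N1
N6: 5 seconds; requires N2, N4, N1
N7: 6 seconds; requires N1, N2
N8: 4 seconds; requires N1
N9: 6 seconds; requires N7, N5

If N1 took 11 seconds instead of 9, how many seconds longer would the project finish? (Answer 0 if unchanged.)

Baseline: N1→N5→N9 = 9+6+6 = 21 → 21 seconds.
Since N1 is critical, the +2 change carries straight to that chain (now 23 seconds).
No other chain overtakes it, so the finish is 23 seconds.
Change in finish: 23 − 21 = +2 seconds.

2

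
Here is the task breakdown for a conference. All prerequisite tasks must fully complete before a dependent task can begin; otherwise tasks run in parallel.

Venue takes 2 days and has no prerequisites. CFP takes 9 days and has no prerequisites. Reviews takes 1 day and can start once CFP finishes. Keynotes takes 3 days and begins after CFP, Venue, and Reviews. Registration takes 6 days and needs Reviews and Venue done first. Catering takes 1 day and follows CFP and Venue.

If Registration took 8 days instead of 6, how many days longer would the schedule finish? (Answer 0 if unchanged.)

2

Baseline: CFP→Reviews→Registration = 9+1+6 = 16 → 16 days.
Since Registration is critical, the +2 change carries straight to that chain (now 18 days).
The critical path is still CFP→Reviews→Registration; finish is now 18 days.
Change in finish: 18 − 16 = +2 days.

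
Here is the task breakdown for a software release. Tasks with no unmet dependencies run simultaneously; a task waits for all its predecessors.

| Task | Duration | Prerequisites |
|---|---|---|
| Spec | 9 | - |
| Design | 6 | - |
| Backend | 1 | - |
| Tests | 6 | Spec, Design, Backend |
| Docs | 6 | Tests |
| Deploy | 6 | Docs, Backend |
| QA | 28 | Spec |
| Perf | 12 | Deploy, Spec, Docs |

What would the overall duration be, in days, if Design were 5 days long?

Baseline: Spec→Tests→Docs→Deploy→Perf = 9+6+6+6+12 = 39 → 39 days.
The longest path through Design is only 36 days, so Design has float 3.
No other chain overtakes it, so the finish is 39 days.

39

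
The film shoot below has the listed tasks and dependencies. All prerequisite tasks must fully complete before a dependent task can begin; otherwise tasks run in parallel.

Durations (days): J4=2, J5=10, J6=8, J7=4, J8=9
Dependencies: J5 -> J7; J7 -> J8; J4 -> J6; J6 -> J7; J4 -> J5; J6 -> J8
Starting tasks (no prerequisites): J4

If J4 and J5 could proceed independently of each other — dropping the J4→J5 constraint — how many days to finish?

23

Before: longest chain J4→J5→J7→J8 = 2+10+4+9 = 25, finish 25.
Without J4→J5, J5's earliest start moves from 2 to 0.
After: J4→J6→J7→J8 = 2+8+4+9 = 23 → 23 days.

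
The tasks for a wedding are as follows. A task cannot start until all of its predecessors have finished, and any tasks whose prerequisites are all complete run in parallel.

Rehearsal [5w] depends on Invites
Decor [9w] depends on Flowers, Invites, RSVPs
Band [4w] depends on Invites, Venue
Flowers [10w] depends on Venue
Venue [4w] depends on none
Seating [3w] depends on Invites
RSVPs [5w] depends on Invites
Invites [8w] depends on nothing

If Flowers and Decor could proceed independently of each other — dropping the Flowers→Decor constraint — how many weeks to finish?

22

Before: longest chain Venue→Flowers→Decor = 4+10+9 = 23, finish 23.
Without Flowers→Decor, Decor's earliest start moves from 14 to 13.
After: Invites→RSVPs→Decor = 8+5+9 = 22 → 22 weeks.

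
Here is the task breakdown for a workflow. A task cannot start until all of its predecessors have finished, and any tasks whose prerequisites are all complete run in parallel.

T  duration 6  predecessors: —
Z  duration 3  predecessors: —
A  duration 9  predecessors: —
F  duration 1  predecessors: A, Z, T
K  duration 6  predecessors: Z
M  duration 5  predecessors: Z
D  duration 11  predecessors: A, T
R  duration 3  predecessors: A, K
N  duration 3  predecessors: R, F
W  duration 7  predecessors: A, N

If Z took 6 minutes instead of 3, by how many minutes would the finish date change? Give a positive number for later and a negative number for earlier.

Critical path before the change: Z→K→R→N→W = 3+6+3+3+7 = 22 giving 22 minutes.
Since Z is critical, the +3 change carries straight to that chain (now 25 minutes).
No other chain overtakes it, so the finish is 25 minutes.
Change in finish: 25 − 22 = +3 minutes.

3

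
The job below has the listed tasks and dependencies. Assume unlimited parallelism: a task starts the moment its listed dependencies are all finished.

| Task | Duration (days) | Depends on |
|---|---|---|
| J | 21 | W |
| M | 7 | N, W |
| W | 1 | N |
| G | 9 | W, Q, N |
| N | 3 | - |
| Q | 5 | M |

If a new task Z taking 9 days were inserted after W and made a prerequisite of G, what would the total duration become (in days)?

Originally the schedule takes 25 days.
With Z inserted, G now waits for max(W, Q, N, Z).
New critical path: N→W→M→Q→G = 3+1+7+5+9 = 25 ⇒ 25 days.

25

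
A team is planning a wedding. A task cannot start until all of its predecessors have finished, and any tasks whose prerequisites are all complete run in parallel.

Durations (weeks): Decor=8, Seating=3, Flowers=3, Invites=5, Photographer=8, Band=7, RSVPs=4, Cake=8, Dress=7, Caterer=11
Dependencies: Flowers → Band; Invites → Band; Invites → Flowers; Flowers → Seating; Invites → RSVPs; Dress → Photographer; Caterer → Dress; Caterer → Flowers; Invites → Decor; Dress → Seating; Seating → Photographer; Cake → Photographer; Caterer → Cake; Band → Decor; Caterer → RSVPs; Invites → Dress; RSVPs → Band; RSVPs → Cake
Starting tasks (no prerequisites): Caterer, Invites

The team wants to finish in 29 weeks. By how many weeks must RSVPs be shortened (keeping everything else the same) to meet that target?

Current finish: 31 weeks; target: 29.
RSVPs is on every critical path, so each week cut from RSVPs cuts the finish by one (this holds down to a finish of 29).
Need 31 − 29 = 2 weeks off RSVPs → RSVPs becomes 2 weeks, finish becomes 29.

2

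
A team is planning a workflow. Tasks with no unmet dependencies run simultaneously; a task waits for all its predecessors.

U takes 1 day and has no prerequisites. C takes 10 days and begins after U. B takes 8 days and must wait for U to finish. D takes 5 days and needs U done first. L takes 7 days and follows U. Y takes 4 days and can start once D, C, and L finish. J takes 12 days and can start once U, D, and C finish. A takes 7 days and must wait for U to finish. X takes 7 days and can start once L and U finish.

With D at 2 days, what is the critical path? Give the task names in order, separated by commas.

U, C, J

The binding path is U→C→J = 1+10+12 = 23; finish at 23 days.
D is off the critical path — its longest chain is 18 days, giving 5 of slack.
The critical path is still U→C→J; finish is now 23 days.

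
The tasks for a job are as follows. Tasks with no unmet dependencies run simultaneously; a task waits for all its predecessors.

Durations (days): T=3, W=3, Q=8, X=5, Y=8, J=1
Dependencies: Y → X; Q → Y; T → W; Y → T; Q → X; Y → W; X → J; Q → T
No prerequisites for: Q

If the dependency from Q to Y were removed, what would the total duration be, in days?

Before: longest chain Q→Y→X→J = 8+8+5+1 = 22, finish 22.
Without Q→Y, Y's earliest start moves from 8 to 0.
The longest chain is now Q→X→J = 8+5+1 = 14, so the schedule takes 14 days.

14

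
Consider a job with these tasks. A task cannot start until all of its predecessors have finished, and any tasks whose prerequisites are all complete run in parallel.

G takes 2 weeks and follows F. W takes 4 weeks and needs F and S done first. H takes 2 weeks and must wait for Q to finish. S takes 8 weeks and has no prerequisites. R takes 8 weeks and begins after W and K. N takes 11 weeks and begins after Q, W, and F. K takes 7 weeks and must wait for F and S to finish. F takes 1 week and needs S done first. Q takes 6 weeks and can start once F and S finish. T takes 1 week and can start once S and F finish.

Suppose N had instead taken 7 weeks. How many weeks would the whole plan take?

24

As given, the longest chain is S→F→Q→N = 8+1+6+11 = 26, so the finish is 26 weeks.
Since N is critical, the -4 change carries straight to that chain (now 22 weeks).
The binding chain switches to S→F→K→R = 8+1+7+8 = 24; finish 24 weeks.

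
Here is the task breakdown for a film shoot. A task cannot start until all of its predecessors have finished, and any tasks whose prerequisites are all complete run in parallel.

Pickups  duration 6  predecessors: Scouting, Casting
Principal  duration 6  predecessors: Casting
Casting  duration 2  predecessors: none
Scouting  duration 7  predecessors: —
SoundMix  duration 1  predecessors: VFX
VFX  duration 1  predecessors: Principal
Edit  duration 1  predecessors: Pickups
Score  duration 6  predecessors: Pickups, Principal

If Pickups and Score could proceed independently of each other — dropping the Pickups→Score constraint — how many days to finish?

14

With the dependency in place, Scouting→Pickups→Score = 7+6+6 = 19 sets the finish at 19 days.
Without Pickups→Score, Score's earliest start moves from 13 to 8.
The longest chain is now Casting→Principal→Score = 2+6+6 = 14, so the project takes 14 days.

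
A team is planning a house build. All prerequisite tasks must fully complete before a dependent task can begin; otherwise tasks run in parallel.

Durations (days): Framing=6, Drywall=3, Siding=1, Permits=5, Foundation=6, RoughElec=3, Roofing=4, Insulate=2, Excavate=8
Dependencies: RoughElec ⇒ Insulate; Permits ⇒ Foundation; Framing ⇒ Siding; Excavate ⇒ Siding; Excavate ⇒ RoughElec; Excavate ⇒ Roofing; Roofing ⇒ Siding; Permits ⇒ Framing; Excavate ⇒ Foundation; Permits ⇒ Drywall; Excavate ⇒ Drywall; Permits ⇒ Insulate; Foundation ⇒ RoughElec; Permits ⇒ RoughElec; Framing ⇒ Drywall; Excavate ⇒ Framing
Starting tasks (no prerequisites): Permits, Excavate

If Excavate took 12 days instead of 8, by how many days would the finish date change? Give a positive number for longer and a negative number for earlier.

The binding path is Excavate→Foundation→RoughElec→Insulate = 8+6+3+2 = 19; finish at 19 days.
Excavate lies on that path, so at 12 days the path becomes 23 days.
The critical path is still Excavate→Foundation→RoughElec→Insulate; finish is now 23 days.
Change in finish: 23 − 19 = +4 days.

4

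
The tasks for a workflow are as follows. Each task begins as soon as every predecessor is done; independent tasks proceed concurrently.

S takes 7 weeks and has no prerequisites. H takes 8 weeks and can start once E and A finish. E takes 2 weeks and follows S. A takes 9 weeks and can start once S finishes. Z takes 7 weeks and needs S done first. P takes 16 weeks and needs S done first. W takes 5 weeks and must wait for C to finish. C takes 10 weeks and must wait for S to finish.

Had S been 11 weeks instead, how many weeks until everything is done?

28

As given, the longest chain is S→A→H = 7+9+8 = 24, so the finish is 24 weeks.
S is on the critical path; changing it to 11 makes that path 28 weeks.
The critical path is still S→A→H; finish is now 28 weeks.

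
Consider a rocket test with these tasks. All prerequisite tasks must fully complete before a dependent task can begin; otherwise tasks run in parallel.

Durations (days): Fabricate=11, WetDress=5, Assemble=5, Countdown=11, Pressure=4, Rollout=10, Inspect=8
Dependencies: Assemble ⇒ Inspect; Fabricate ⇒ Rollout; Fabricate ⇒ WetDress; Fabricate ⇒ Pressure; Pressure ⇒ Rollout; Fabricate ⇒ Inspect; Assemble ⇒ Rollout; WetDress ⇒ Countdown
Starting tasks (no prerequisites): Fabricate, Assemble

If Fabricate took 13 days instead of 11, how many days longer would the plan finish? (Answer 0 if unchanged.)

Baseline: Fabricate→WetDress→Countdown = 11+5+11 = 27 → 27 days.
Fabricate lies on that path, so at 13 days the path becomes 29 days.
The critical path is still Fabricate→WetDress→Countdown; finish is now 29 days.
Change in finish: 29 − 27 = +2 days.

2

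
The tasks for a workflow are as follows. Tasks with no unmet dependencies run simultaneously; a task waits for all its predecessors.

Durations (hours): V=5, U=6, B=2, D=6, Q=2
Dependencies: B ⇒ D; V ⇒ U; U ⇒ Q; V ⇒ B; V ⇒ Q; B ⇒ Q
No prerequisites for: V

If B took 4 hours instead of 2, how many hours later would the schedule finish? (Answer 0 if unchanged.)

2

As given, the longest chain is V→B→D = 5+2+6 = 13, so the finish is 13 hours.
B lies on that path, so at 4 hours the path becomes 15 hours.
That remains the longest chain; total 15 hours.
Change in finish: 15 − 13 = +2 hours.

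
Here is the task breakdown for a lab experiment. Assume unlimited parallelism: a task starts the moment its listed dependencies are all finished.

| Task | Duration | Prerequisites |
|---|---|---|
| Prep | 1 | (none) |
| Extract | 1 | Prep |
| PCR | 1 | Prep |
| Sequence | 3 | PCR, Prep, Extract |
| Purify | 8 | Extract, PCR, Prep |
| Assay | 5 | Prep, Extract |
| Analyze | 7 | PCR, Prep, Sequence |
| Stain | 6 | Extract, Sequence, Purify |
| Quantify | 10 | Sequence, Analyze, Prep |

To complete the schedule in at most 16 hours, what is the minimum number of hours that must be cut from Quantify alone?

Current finish: 22 hours; target: 16.
Quantify is on every critical path, so each hour cut from Quantify cuts the finish by one (this holds down to a finish of 16).
Need 22 − 16 = 6 hours off Quantify → Quantify becomes 4 hours, finish becomes 16.

6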